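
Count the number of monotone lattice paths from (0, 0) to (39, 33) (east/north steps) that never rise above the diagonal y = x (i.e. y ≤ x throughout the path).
Number of paths = 60501085356812294082

By the reflection principle (André's argument), the number of monotone paths to (39, 33) with n ≤ m that never go above y = x is C(72, 39) − C(72, 40) = 345720487753213109040 − 285219402396400814958 = 60501085356812294082.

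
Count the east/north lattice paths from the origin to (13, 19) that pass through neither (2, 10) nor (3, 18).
Number of paths = 336280144

Inclusion–exclusion. Total paths: C(32, 13) = 347373600. Through P₁: C(12, 2)·C(20, 11) = 11085360. Through P₂: C(21, 3)·C(11, 10) = 14630. Since P₁ is strictly southwest of P₂, a monotone path through both must visit P₁ then P₂; paths through both = C(12, 2)·C(9, 1)·C(11, 10) = 6534. Avoid both = 347373600 − 11085360 − 14630 + 6534 = 336280144.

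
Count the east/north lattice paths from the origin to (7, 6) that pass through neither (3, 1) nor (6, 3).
Number of paths = 1036

Inclusion–exclusion. Total paths: C(13, 7) = 1716. Through P₁: C(4, 3)·C(9, 4) = 504. Through P₂: C(9, 6)·C(4, 1) = 336. Since P₁ is strictly southwest of P₂, a monotone path through both must visit P₁ then P₂; paths through both = C(4, 3)·C(5, 3)·C(4, 1) = 160. Avoid both = 1716 − 504 − 336 + 160 = 1036.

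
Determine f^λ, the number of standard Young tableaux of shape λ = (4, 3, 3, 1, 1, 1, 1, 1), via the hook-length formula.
# SYT of shape (4, 3, 3, 1, 1, 1, 1, 1) = 57330

Hook-length formula: f^λ = n! / Π hook(c), product over all cells c of the Young diagram. For λ = (4, 3, 3, 1, 1, 1, 1, 1), n = 15 boxes. Hook lengths by row (left-to-right, top-to-bottom): [11, 5, 4, 1]; [9, 3, 2]; [8, 2, 1]; [5]; [4]; [3]; [2]; [1]. Product of hooks = 22809600. So f^λ = 15! / 22809600 = 1307674368000 / 22809600 = 57330.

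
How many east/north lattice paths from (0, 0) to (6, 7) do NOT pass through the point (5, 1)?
Number of paths = 1674

Total paths from (0, 0) to (6, 7): C(13, 6) = 1716. Paths through (5, 1): (paths (0, 0) → (5, 1)) × (paths (5, 1) → (6, 7)) = C(6, 5) · C(7, 1) = 6 · 7 = 42. Avoidance count = 1716 − 42 = 1674.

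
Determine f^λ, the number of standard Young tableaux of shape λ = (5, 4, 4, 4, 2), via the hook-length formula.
# SYT of shape (5, 4, 4, 4, 2) = 7759752

Hook-length formula: f^λ = n! / Π hook(c), product over all cells c of the Young diagram. For λ = (5, 4, 4, 4, 2), n = 19 boxes. Hook lengths by row (left-to-right, top-to-bottom): [9, 8, 6, 5, 1]; [7, 6, 4, 3]; [6, 5, 3, 2]; [5, 4, 2, 1]; [2, 1]. Product of hooks = 15676416000. So f^λ = 19! / 15676416000 = 121645100408832000 / 15676416000 = 7759752.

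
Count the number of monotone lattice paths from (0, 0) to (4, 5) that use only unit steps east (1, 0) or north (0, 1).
Number of paths = 126

A monotone lattice path from (0, 0) to (4, 5) consists of 4 east steps and 5 north steps in some order, so it is determined by which 4 of the 9 steps are east. The count is C(9, 4) = 126.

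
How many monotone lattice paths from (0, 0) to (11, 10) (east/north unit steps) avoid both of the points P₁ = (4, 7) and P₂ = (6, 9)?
Number of paths = 294966

Inclusion–exclusion. Total paths: C(21, 11) = 352716. Through P₁: C(11, 4)·C(10, 7) = 39600. Through P₂: C(15, 6)·C(6, 5) = 30030. Since P₁ is strictly southwest of P₂, a monotone path through both must visit P₁ then P₂; paths through both = C(11, 4)·C(4, 2)·C(6, 5) = 11880. Avoid both = 352716 − 39600 − 30030 + 11880 = 294966.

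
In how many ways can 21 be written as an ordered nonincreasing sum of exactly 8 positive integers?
p(21, 8 parts) = 89

Partitions of n into exactly k parts are in bijection with partitions of n − k into at most k parts (subtract 1 from each part). So p(21, exactly 8) = p(13, parts ≤ 8). Computing via the recurrence p(m, j) = p(m, j−1) + p(m−j, j) gives 89.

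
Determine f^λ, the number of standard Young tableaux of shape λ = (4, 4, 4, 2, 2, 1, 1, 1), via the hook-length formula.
# SYT of shape (4, 4, 4, 2, 2, 1, 1, 1) = 11286912

Hook-length formula: f^λ = n! / Π hook(c), product over all cells c of the Young diagram. For λ = (4, 4, 4, 2, 2, 1, 1, 1), n = 19 boxes. Hook lengths by row (left-to-right, top-to-bottom): [11, 7, 4, 3]; [10, 6, 3, 2]; [9, 5, 2, 1]; [6, 2]; [5, 1]; [3]; [2]; [1]. Product of hooks = 10777536000. So f^λ = 19! / 10777536000 = 121645100408832000 / 10777536000 = 11286912.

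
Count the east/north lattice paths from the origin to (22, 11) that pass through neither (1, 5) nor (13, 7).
Number of paths = 136724250

Inclusion–exclusion. Total paths: C(33, 22) = 193536720. Through P₁: C(6, 1)·C(27, 21) = 1776060. Through P₂: C(20, 13)·C(13, 9) = 55426800. Since P₁ is strictly southwest of P₂, a monotone path through both must visit P₁ then P₂; paths through both = C(6, 1)·C(14, 12)·C(13, 9) = 390390. Avoid both = 193536720 − 1776060 − 55426800 + 390390 = 136724250.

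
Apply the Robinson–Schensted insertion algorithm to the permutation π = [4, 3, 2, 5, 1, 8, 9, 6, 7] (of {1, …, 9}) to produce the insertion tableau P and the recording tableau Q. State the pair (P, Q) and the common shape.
P = [1, 5, 6, 7] / [2, 8, 9] / [3] / [4];  Q = [1, 4, 6, 7] / [2, 8, 9] / [3] / [5];  common shape = (4, 3, 1, 1)

Row-insert the values π_1, π_2, … into P one at a time, bumping the leftmost entry strictly greater than the inserted value down to the next row. The recording tableau Q records, in position (i, j), the step at which that cell was added to P.
  Insert 4 (step 1): P = [4];  Q = [1]
  Insert 3 (step 2): P = [3] / [4];  Q = [1] / [2]
  Insert 2 (step 3): P = [2] / [3] / [4];  Q = [1] / [2] / [3]
  Insert 5 (step 4): P = [2, 5] / [3] / [4];  Q = [1, 4] / [2] / [3]
  Insert 1 (step 5): P = [1, 5] / [2] / [3] / [4];  Q = [1, 4] / [2] / [3] / [5]
  Insert 8 (step 6): P = [1, 5, 8] / [2] / [3] / [4];  Q = [1, 4, 6] / [2] / [3] / [5]
  Insert 9 (step 7): P = [1, 5, 8, 9] / [2] / [3] / [4];  Q = [1, 4, 6, 7] / [2] / [3] / [5]
  Insert 6 (step 8): P = [1, 5, 6, 9] / [2, 8] / [3] / [4];  Q = [1, 4, 6, 7] / [2, 8] / [3] / [5]
  Insert 7 (step 9): P = [1, 5, 6, 7] / [2, 8, 9] / [3] / [4];  Q = [1, 4, 6, 7] / [2, 8, 9] / [3] / [5]
Final shape: (4, 3, 1, 1).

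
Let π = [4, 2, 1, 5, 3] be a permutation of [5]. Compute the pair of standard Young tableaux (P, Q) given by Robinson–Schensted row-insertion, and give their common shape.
P = [1, 3] / [2, 5] / [4];  Q = [1, 4] / [2, 5] / [3];  common shape = (2, 2, 1)

Row-insert the values π_1, π_2, … into P one at a time, bumping the leftmost entry strictly greater than the inserted value down to the next row. The recording tableau Q records, in position (i, j), the step at which that cell was added to P.
  Insert 4 (step 1): P = [4];  Q = [1]
  Insert 2 (step 2): P = [2] / [4];  Q = [1] / [2]
  Insert 1 (step 3): P = [1] / [2] / [4];  Q = [1] / [2] / [3]
  Insert 5 (step 4): P = [1, 5] / [2] / [4];  Q = [1, 4] / [2] / [3]
  Insert 3 (step 5): P = [1, 3] / [2, 5] / [4];  Q = [1, 4] / [2, 5] / [3]
Final shape: (2, 2, 1).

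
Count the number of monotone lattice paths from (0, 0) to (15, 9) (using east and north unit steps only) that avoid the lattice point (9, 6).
Number of paths = 887084

Total paths from (0, 0) to (15, 9): C(24, 15) = 1307504. Paths through (9, 6): (paths (0, 0) → (9, 6)) × (paths (9, 6) → (15, 9)) = C(15, 9) · C(9, 6) = 5005 · 84 = 420420. Avoidance count = 1307504 − 420420 = 887084.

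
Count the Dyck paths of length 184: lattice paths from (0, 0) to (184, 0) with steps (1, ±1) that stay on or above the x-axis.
C_92 = 15487357822491889407128326963778343232013931127835600

These Dyck paths are counted by the Catalan number C_n = (1/(n + 1)) · C(2n, n). For n = 92: C_92 = (1/93) · C(184, 92) = 1440324277491745714862934407631385920577295594888710800/93 = 15487357822491889407128326963778343232013931127835600.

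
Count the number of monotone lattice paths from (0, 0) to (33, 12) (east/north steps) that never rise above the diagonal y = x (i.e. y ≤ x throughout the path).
Number of paths = 18609425835

By the reflection principle (André's argument), the number of monotone paths to (33, 12) with n ≤ m that never go above y = x is C(45, 33) − C(45, 34) = 28760021745 − 10150595910 = 18609425835.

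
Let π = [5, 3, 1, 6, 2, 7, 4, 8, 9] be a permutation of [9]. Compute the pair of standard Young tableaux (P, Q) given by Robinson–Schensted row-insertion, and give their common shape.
P = [1, 2, 4, 8, 9] / [3, 6, 7] / [5];  Q = [1, 4, 6, 8, 9] / [2, 5, 7] / [3];  common shape = (5, 3, 1)

Row-insert the values π_1, π_2, … into P one at a time, bumping the leftmost entry strictly greater than the inserted value down to the next row. The recording tableau Q records, in position (i, j), the step at which that cell was added to P.
  Insert 5 (step 1): P = [5];  Q = [1]
  Insert 3 (step 2): P = [3] / [5];  Q = [1] / [2]
  Insert 1 (step 3): P = [1] / [3] / [5];  Q = [1] / [2] / [3]
  Insert 6 (step 4): P = [1, 6] / [3] / [5];  Q = [1, 4] / [2] / [3]
  Insert 2 (step 5): P = [1, 2] / [3, 6] / [5];  Q = [1, 4] / [2, 5] / [3]
  Insert 7 (step 6): P = [1, 2, 7] / [3, 6] / [5];  Q = [1, 4, 6] / [2, 5] / [3]
  Insert 4 (step 7): P = [1, 2, 4] / [3, 6, 7] / [5];  Q = [1, 4, 6] / [2, 5, 7] / [3]
  Insert 8 (step 8): P = [1, 2, 4, 8] / [3, 6, 7] / [5];  Q = [1, 4, 6, 8] / [2, 5, 7] / [3]
  Insert 9 (step 9): P = [1, 2, 4, 8, 9] / [3, 6, 7] / [5];  Q = [1, 4, 6, 8, 9] / [2, 5, 7] / [3]
Final shape: (5, 3, 1).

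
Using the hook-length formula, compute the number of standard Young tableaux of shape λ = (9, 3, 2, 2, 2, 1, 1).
# SYT of shape (9, 3, 2, 2, 2, 1, 1) = 40738698

Hook-length formula: f^λ = n! / Π hook(c), product over all cells c of the Young diagram. For λ = (9, 3, 2, 2, 2, 1, 1), n = 20 boxes. Hook lengths by row (left-to-right, top-to-bottom): [15, 12, 8, 6, 5, 4, 3, 2, 1]; [8, 5, 1]; [6, 3]; [5, 2]; [4, 1]; [2]; [1]. Product of hooks = 59719680000. So f^λ = 20! / 59719680000 = 2432902008176640000 / 59719680000 = 40738698.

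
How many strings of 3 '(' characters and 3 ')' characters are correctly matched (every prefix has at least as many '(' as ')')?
C_3 = 5

These balanced parentheses are counted by the Catalan number C_n = (1/(n + 1)) · C(2n, n). For n = 3: C_3 = (1/4) · C(6, 3) = 20/4 = 5.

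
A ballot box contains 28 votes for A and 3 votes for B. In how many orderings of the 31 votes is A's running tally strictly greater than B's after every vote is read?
Strict-lead orderings = 3625

Total orderings of the 31 votes with 28 for A: C(31, 28) = 4495. By the Bertrand ballot formula (Cycle Lemma / reflection principle), the number of orderings in which A is strictly ahead of B throughout is (p − q)/(p + q) · C(p + q, p) = (28 − 3)/(28 + 3) · 4495 = 3625.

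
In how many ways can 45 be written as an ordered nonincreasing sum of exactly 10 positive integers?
p(45, 10 parts) = 8070

Partitions of n into exactly k parts are in bijection with partitions of n − k into at most k parts (subtract 1 from each part). So p(45, exactly 10) = p(35, parts ≤ 10). Computing via the recurrence p(m, j) = p(m, j−1) + p(m−j, j) gives 8070.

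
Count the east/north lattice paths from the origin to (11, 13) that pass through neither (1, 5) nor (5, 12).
Number of paths = 2204140

Inclusion–exclusion. Total paths: C(24, 11) = 2496144. Through P₁: C(6, 1)·C(18, 10) = 262548. Through P₂: C(17, 5)·C(7, 6) = 43316. Since P₁ is strictly southwest of P₂, a monotone path through both must visit P₁ then P₂; paths through both = C(6, 1)·C(11, 4)·C(7, 6) = 13860. Avoid both = 2496144 − 262548 − 43316 + 13860 = 2204140.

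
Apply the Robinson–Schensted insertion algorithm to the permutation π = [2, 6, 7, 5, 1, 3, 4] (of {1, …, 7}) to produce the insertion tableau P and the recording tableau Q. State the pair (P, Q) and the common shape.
P = [1, 3, 4] / [2, 5, 7] / [6];  Q = [1, 2, 3] / [4, 6, 7] / [5];  common shape = (3, 3, 1)

Row-insert the values π_1, π_2, … into P one at a time, bumping the leftmost entry strictly greater than the inserted value down to the next row. The recording tableau Q records, in position (i, j), the step at which that cell was added to P.
  Insert 2 (step 1): P = [2];  Q = [1]
  Insert 6 (step 2): P = [2, 6];  Q = [1, 2]
  Insert 7 (step 3): P = [2, 6, 7];  Q = [1, 2, 3]
  Insert 5 (step 4): P = [2, 5, 7] / [6];  Q = [1, 2, 3] / [4]
  Insert 1 (step 5): P = [1, 5, 7] / [2] / [6];  Q = [1, 2, 3] / [4] / [5]
  Insert 3 (step 6): P = [1, 3, 7] / [2, 5] / [6];  Q = [1, 2, 3] / [4, 6] / [5]
  Insert 4 (step 7): P = [1, 3, 4] / [2, 5, 7] / [6];  Q = [1, 2, 3] / [4, 6, 7] / [5]
Final shape: (3, 3, 1).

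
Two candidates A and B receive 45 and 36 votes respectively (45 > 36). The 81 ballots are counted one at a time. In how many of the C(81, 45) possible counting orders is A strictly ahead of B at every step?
Strict-lead orderings = 14475154961863401620360

Total orderings of the 81 votes with 45 for A: C(81, 45) = 130276394656770614583240. By the Bertrand ballot formula (Cycle Lemma / reflection principle), the number of orderings in which A is strictly ahead of B throughout is (p − q)/(p + q) · C(p + q, p) = (45 − 36)/(45 + 36) · 130276394656770614583240 = 14475154961863401620360.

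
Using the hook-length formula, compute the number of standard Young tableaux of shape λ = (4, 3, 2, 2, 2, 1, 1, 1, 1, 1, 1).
# SYT of shape (4, 3, 2, 2, 2, 1, 1, 1, 1, 1, 1) = 2217072

Hook-length formula: f^λ = n! / Π hook(c), product over all cells c of the Young diagram. For λ = (4, 3, 2, 2, 2, 1, 1, 1, 1, 1, 1), n = 19 boxes. Hook lengths by row (left-to-right, top-to-bottom): [14, 7, 3, 1]; [12, 5, 1]; [10, 3]; [9, 2]; [8, 1]; [6]; [5]; [4]; [3]; [2]; [1]. Product of hooks = 54867456000. So f^λ = 19! / 54867456000 = 121645100408832000 / 54867456000 = 2217072.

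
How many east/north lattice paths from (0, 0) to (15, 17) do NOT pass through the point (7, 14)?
Number of paths = 546536520

Total paths from (0, 0) to (15, 17): C(32, 15) = 565722720. Paths through (7, 14): (paths (0, 0) → (7, 14)) × (paths (7, 14) → (15, 17)) = C(21, 7) · C(11, 8) = 116280 · 165 = 19186200. Avoidance count = 565722720 − 19186200 = 546536520.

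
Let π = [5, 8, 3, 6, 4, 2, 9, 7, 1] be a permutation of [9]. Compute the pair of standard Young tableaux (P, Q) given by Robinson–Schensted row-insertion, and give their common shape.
P = [1, 4, 7] / [2, 6, 9] / [3] / [5] / [8];  Q = [1, 2, 7] / [3, 4, 8] / [5] / [6] / [9];  common shape = (3, 3, 1, 1, 1)

Row-insert the values π_1, π_2, … into P one at a time, bumping the leftmost entry strictly greater than the inserted value down to the next row. The recording tableau Q records, in position (i, j), the step at which that cell was added to P.
  Insert 5 (step 1): P = [5];  Q = [1]
  Insert 8 (step 2): P = [5, 8];  Q = [1, 2]
  Insert 3 (step 3): P = [3, 8] / [5];  Q = [1, 2] / [3]
  Insert 6 (step 4): P = [3, 6] / [5, 8];  Q = [1, 2] / [3, 4]
  Insert 4 (step 5): P = [3, 4] / [5, 6] / [8];  Q = [1, 2] / [3, 4] / [5]
  Insert 2 (step 6): P = [2, 4] / [3, 6] / [5] / [8];  Q = [1, 2] / [3, 4] / [5] / [6]
  Insert 9 (step 7): P = [2, 4, 9] / [3, 6] / [5] / [8];  Q = [1, 2, 7] / [3, 4] / [5] / [6]
  Insert 7 (step 8): P = [2, 4, 7] / [3, 6, 9] / [5] / [8];  Q = [1, 2, 7] / [3, 4, 8] / [5] / [6]
  Insert 1 (step 9): P = [1, 4, 7] / [2, 6, 9] / [3] / [5] / [8];  Q = [1, 2, 7] / [3, 4, 8] / [5] / [6] / [9]
Final shape: (3, 3, 1, 1, 1).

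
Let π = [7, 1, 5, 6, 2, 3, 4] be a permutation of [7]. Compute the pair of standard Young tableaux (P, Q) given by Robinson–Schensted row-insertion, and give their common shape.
P = [1, 2, 3, 4] / [5, 6] / [7];  Q = [1, 3, 4, 7] / [2, 6] / [5];  common shape = (4, 2, 1)

Row-insert the values π_1, π_2, … into P one at a time, bumping the leftmost entry strictly greater than the inserted value down to the next row. The recording tableau Q records, in position (i, j), the step at which that cell was added to P.
  Insert 7 (step 1): P = [7];  Q = [1]
  Insert 1 (step 2): P = [1] / [7];  Q = [1] / [2]
  Insert 5 (step 3): P = [1, 5] / [7];  Q = [1, 3] / [2]
  Insert 6 (step 4): P = [1, 5, 6] / [7];  Q = [1, 3, 4] / [2]
  Insert 2 (step 5): P = [1, 2, 6] / [5] / [7];  Q = [1, 3, 4] / [2] / [5]
  Insert 3 (step 6): P = [1, 2, 3] / [5, 6] / [7];  Q = [1, 3, 4] / [2, 6] / [5]
  Insert 4 (step 7): P = [1, 2, 3, 4] / [5, 6] / [7];  Q = [1, 3, 4, 7] / [2, 6] / [5]
Final shape: (4, 2, 1).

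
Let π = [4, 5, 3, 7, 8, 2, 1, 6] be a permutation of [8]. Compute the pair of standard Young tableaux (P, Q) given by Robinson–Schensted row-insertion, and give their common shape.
P = [1, 5, 6, 8] / [2, 7] / [3] / [4];  Q = [1, 2, 4, 5] / [3, 8] / [6] / [7];  common shape = (4, 2, 1, 1)

Row-insert the values π_1, π_2, … into P one at a time, bumping the leftmost entry strictly greater than the inserted value down to the next row. The recording tableau Q records, in position (i, j), the step at which that cell was added to P.
  Insert 4 (step 1): P = [4];  Q = [1]
  Insert 5 (step 2): P = [4, 5];  Q = [1, 2]
  Insert 3 (step 3): P = [3, 5] / [4];  Q = [1, 2] / [3]
  Insert 7 (step 4): P = [3, 5, 7] / [4];  Q = [1, 2, 4] / [3]
  Insert 8 (step 5): P = [3, 5, 7, 8] / [4];  Q = [1, 2, 4, 5] / [3]
  Insert 2 (step 6): P = [2, 5, 7, 8] / [3] / [4];  Q = [1, 2, 4, 5] / [3] / [6]
  Insert 1 (step 7): P = [1, 5, 7, 8] / [2] / [3] / [4];  Q = [1, 2, 4, 5] / [3] / [6] / [7]
  Insert 6 (step 8): P = [1, 5, 6, 8] / [2, 7] / [3] / [4];  Q = [1, 2, 4, 5] / [3, 8] / [6] / [7]
Final shape: (4, 2, 1, 1).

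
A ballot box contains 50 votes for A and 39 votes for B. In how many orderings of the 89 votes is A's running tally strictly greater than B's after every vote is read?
Strict-lead orderings = 3288788989346817326803752

Total orderings of the 89 votes with 50 for A: C(89, 50) = 26609292731987885644139448. By the Bertrand ballot formula (Cycle Lemma / reflection principle), the number of orderings in which A is strictly ahead of B throughout is (p − q)/(p + q) · C(p + q, p) = (50 − 39)/(50 + 39) · 26609292731987885644139448 = 3288788989346817326803752.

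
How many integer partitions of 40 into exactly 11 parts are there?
p(40, 11 parts) = 3370

Partitions of n into exactly k parts are in bijection with partitions of n − k into at most k parts (subtract 1 from each part). So p(40, exactly 11) = p(29, parts ≤ 11). Computing via the recurrence p(m, j) = p(m, j−1) + p(m−j, j) gives 3370.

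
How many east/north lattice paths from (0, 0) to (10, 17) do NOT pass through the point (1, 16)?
Number of paths = 8436115

Total paths from (0, 0) to (10, 17): C(27, 10) = 8436285. Paths through (1, 16): (paths (0, 0) → (1, 16)) × (paths (1, 16) → (10, 17)) = C(17, 1) · C(10, 9) = 17 · 10 = 170. Avoidance count = 8436285 − 170 = 8436115.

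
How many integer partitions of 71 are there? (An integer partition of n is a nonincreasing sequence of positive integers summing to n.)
p(71) = 4697205

Compute p(n) via the recurrence p(n, m) = p(n, m−1) + p(n−m, m), where p(n, m) counts partitions of n with all parts ≤ m and p(n) = p(n, n). The base cases are p(0, m) = 1 and p(n, 0) = 0 for n > 0. Filling the table yields p(71) = 4697205. (Euler's pentagonal recurrence is an alternative.)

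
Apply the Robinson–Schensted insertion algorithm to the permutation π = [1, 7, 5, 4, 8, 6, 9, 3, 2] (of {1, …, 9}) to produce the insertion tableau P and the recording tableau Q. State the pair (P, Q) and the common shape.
P = [1, 2, 6, 9] / [3, 8] / [4] / [5] / [7];  Q = [1, 2, 5, 7] / [3, 6] / [4] / [8] / [9];  common shape = (4, 2, 1, 1, 1)

Row-insert the values π_1, π_2, … into P one at a time, bumping the leftmost entry strictly greater than the inserted value down to the next row. The recording tableau Q records, in position (i, j), the step at which that cell was added to P.
  Insert 1 (step 1): P = [1];  Q = [1]
  Insert 7 (step 2): P = [1, 7];  Q = [1, 2]
  Insert 5 (step 3): P = [1, 5] / [7];  Q = [1, 2] / [3]
  Insert 4 (step 4): P = [1, 4] / [5] / [7];  Q = [1, 2] / [3] / [4]
  Insert 8 (step 5): P = [1, 4, 8] / [5] / [7];  Q = [1, 2, 5] / [3] / [4]
  Insert 6 (step 6): P = [1, 4, 6] / [5, 8] / [7];  Q = [1, 2, 5] / [3, 6] / [4]
  Insert 9 (step 7): P = [1, 4, 6, 9] / [5, 8] / [7];  Q = [1, 2, 5, 7] / [3, 6] / [4]
  Insert 3 (step 8): P = [1, 3, 6, 9] / [4, 8] / [5] / [7];  Q = [1, 2, 5, 7] / [3, 6] / [4] / [8]
  Insert 2 (step 9): P = [1, 2, 6, 9] / [3, 8] / [4] / [5] / [7];  Q = [1, 2, 5, 7] / [3, 6] / [4] / [8] / [9]
Final shape: (4, 2, 1, 1, 1).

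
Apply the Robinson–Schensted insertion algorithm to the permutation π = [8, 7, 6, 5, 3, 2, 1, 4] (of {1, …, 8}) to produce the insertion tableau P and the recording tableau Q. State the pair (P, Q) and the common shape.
P = [1, 4] / [2] / [3] / [5] / [6] / [7] / [8];  Q = [1, 8] / [2] / [3] / [4] / [5] / [6] / [7];  common shape = (2, 1, 1, 1, 1, 1, 1)

Row-insert the values π_1, π_2, … into P one at a time, bumping the leftmost entry strictly greater than the inserted value down to the next row. The recording tableau Q records, in position (i, j), the step at which that cell was added to P.
  Insert 8 (step 1): P = [8];  Q = [1]
  Insert 7 (step 2): P = [7] / [8];  Q = [1] / [2]
  Insert 6 (step 3): P = [6] / [7] / [8];  Q = [1] / [2] / [3]
  Insert 5 (step 4): P = [5] / [6] / [7] / [8];  Q = [1] / [2] / [3] / [4]
  Insert 3 (step 5): P = [3] / [5] / [6] / [7] / [8];  Q = [1] / [2] / [3] / [4] / [5]
  Insert 2 (step 6): P = [2] / [3] / [5] / [6] / [7] / [8];  Q = [1] / [2] / [3] / [4] / [5] / [6]
  Insert 1 (step 7): P = [1] / [2] / [3] / [5] / [6] / [7] / [8];  Q = [1] / [2] / [3] / [4] / [5] / [6] / [7]
  Insert 4 (step 8): P = [1, 4] / [2] / [3] / [5] / [6] / [7] / [8];  Q = [1, 8] / [2] / [3] / [4] / [5] / [6] / [7]
Final shape: (2, 1, 1, 1, 1, 1, 1).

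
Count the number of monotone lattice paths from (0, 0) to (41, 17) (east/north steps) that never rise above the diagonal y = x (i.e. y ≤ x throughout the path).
Number of paths = 117588504119625

By the reflection principle (André's argument), the number of monotone paths to (41, 17) with n ≤ m that never go above y = x is C(58, 41) − C(58, 42) = 197548686920970 − 79960182801345 = 117588504119625.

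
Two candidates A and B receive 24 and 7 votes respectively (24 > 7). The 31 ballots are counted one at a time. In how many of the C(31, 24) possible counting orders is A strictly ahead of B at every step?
Strict-lead orderings = 1442025

Total orderings of the 31 votes with 24 for A: C(31, 24) = 2629575. By the Bertrand ballot formula (Cycle Lemma / reflection principle), the number of orderings in which A is strictly ahead of B throughout is (p − q)/(p + q) · C(p + q, p) = (24 − 7)/(24 + 7) · 2629575 = 1442025.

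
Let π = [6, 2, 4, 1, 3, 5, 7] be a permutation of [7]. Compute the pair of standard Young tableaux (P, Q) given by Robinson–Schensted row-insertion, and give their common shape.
P = [1, 3, 5, 7] / [2, 4] / [6];  Q = [1, 3, 6, 7] / [2, 5] / [4];  common shape = (4, 2, 1)

Row-insert the values π_1, π_2, … into P one at a time, bumping the leftmost entry strictly greater than the inserted value down to the next row. The recording tableau Q records, in position (i, j), the step at which that cell was added to P.
  Insert 6 (step 1): P = [6];  Q = [1]
  Insert 2 (step 2): P = [2] / [6];  Q = [1] / [2]
  Insert 4 (step 3): P = [2, 4] / [6];  Q = [1, 3] / [2]
  Insert 1 (step 4): P = [1, 4] / [2] / [6];  Q = [1, 3] / [2] / [4]
  Insert 3 (step 5): P = [1, 3] / [2, 4] / [6];  Q = [1, 3] / [2, 5] / [4]
  Insert 5 (step 6): P = [1, 3, 5] / [2, 4] / [6];  Q = [1, 3, 6] / [2, 5] / [4]
  Insert 7 (step 7): P = [1, 3, 5, 7] / [2, 4] / [6];  Q = [1, 3, 6, 7] / [2, 5] / [4]
Final shape: (4, 2, 1).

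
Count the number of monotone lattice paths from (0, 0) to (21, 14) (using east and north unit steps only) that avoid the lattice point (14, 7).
Number of paths = 1920886440

Total paths from (0, 0) to (21, 14): C(35, 21) = 2319959400. Paths through (14, 7): (paths (0, 0) → (14, 7)) × (paths (14, 7) → (21, 14)) = C(21, 14) · C(14, 7) = 116280 · 3432 = 399072960. Avoidance count = 2319959400 − 399072960 = 1920886440.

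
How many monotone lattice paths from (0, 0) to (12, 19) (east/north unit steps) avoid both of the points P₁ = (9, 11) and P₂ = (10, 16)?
Number of paths = 70367375

Inclusion–exclusion. Total paths: C(31, 12) = 141120525. Through P₁: C(20, 9)·C(11, 3) = 27713400. Through P₂: C(26, 10)·C(5, 2) = 53117350. Since P₁ is strictly southwest of P₂, a monotone path through both must visit P₁ then P₂; paths through both = C(20, 9)·C(6, 1)·C(5, 2) = 10077600. Avoid both = 141120525 − 27713400 − 53117350 + 10077600 = 70367375.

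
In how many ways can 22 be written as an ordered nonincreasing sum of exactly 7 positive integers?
p(22, 7 parts) = 131

Partitions of n into exactly k parts are in bijection with partitions of n − k into at most k parts (subtract 1 from each part). So p(22, exactly 7) = p(15, parts ≤ 7). Computing via the recurrence p(m, j) = p(m, j−1) + p(m−j, j) gives 131.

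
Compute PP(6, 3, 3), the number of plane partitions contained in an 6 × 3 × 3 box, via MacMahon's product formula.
PP(6, 3, 3) = 41580

Evaluate the triple product over i = 1..6, j = 1..3, k = 1..3. The factors are (2/1) · (3/2) · (4/3) · (3/2) · (4/3) · (5/4) · (4/3) · (5/4) · … (54 factors total). The numerators and denominators telescope so the product is an integer; carrying out the multiplication exactly gives PP(6, 3, 3) = 41580.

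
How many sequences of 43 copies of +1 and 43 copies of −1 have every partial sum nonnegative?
C_43 = 150853479205085351660700

These ballot sequences are counted by the Catalan number C_n = (1/(n + 1)) · C(2n, n). For n = 43: C_43 = (1/44) · C(86, 43) = 6637553085023755473070800/44 = 150853479205085351660700.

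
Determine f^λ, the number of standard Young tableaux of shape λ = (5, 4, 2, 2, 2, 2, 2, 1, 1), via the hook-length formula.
# SYT of shape (5, 4, 2, 2, 2, 2, 2, 1, 1) = 115378830

Hook-length formula: f^λ = n! / Π hook(c), product over all cells c of the Young diagram. For λ = (5, 4, 2, 2, 2, 2, 2, 1, 1), n = 21 boxes. Hook lengths by row (left-to-right, top-to-bottom): [13, 10, 4, 3, 1]; [11, 8, 2, 1]; [8, 5]; [7, 4]; [6, 3]; [5, 2]; [4, 1]; [2]; [1]. Product of hooks = 442810368000. So f^λ = 21! / 442810368000 = 51090942171709440000 / 442810368000 = 115378830.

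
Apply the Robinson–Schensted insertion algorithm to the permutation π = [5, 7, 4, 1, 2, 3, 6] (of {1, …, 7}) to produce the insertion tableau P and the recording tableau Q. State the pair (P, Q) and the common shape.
P = [1, 2, 3, 6] / [4, 7] / [5];  Q = [1, 2, 6, 7] / [3, 5] / [4];  common shape = (4, 2, 1)

Row-insert the values π_1, π_2, … into P one at a time, bumping the leftmost entry strictly greater than the inserted value down to the next row. The recording tableau Q records, in position (i, j), the step at which that cell was added to P.
  Insert 5 (step 1): P = [5];  Q = [1]
  Insert 7 (step 2): P = [5, 7];  Q = [1, 2]
  Insert 4 (step 3): P = [4, 7] / [5];  Q = [1, 2] / [3]
  Insert 1 (step 4): P = [1, 7] / [4] / [5];  Q = [1, 2] / [3] / [4]
  Insert 2 (step 5): P = [1, 2] / [4, 7] / [5];  Q = [1, 2] / [3, 5] / [4]
  Insert 3 (step 6): P = [1, 2, 3] / [4, 7] / [5];  Q = [1, 2, 6] / [3, 5] / [4]
  Insert 6 (step 7): P = [1, 2, 3, 6] / [4, 7] / [5];  Q = [1, 2, 6, 7] / [3, 5] / [4]
Final shape: (4, 2, 1).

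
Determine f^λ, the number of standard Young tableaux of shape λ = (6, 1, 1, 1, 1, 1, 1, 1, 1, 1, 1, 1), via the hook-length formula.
# SYT of shape (6, 1, 1, 1, 1, 1, 1, 1, 1, 1, 1, 1) = 4368

Hook-length formula: f^λ = n! / Π hook(c), product over all cells c of the Young diagram. For λ = (6, 1, 1, 1, 1, 1, 1, 1, 1, 1, 1, 1), n = 17 boxes. Hook lengths by row (left-to-right, top-to-bottom): [17, 5, 4, 3, 2, 1]; [11]; [10]; [9]; [8]; [7]; [6]; [5]; [4]; [3]; [2]; [1]. Product of hooks = 81430272000. So f^λ = 17! / 81430272000 = 355687428096000 / 81430272000 = 4368.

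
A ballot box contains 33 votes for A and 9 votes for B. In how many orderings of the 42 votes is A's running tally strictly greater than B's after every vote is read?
Strict-lead orderings = 254795320

Total orderings of the 42 votes with 33 for A: C(42, 33) = 445891810. By the Bertrand ballot formula (Cycle Lemma / reflection principle), the number of orderings in which A is strictly ahead of B throughout is (p − q)/(p + q) · C(p + q, p) = (33 − 9)/(33 + 9) · 445891810 = 254795320.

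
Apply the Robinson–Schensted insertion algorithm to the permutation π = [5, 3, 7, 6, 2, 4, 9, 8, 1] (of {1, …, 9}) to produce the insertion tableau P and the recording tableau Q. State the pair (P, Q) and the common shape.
P = [1, 4, 8] / [2, 6, 9] / [3, 7] / [5];  Q = [1, 3, 7] / [2, 4, 8] / [5, 6] / [9];  common shape = (3, 3, 2, 1)

Row-insert the values π_1, π_2, … into P one at a time, bumping the leftmost entry strictly greater than the inserted value down to the next row. The recording tableau Q records, in position (i, j), the step at which that cell was added to P.
  Insert 5 (step 1): P = [5];  Q = [1]
  Insert 3 (step 2): P = [3] / [5];  Q = [1] / [2]
  Insert 7 (step 3): P = [3, 7] / [5];  Q = [1, 3] / [2]
  Insert 6 (step 4): P = [3, 6] / [5, 7];  Q = [1, 3] / [2, 4]
  Insert 2 (step 5): P = [2, 6] / [3, 7] / [5];  Q = [1, 3] / [2, 4] / [5]
  Insert 4 (step 6): P = [2, 4] / [3, 6] / [5, 7];  Q = [1, 3] / [2, 4] / [5, 6]
  Insert 9 (step 7): P = [2, 4, 9] / [3, 6] / [5, 7];  Q = [1, 3, 7] / [2, 4] / [5, 6]
  Insert 8 (step 8): P = [2, 4, 8] / [3, 6, 9] / [5, 7];  Q = [1, 3, 7] / [2, 4, 8] / [5, 6]
  Insert 1 (step 9): P = [1, 4, 8] / [2, 6, 9] / [3, 7] / [5];  Q = [1, 3, 7] / [2, 4, 8] / [5, 6] / [9]
Final shape: (3, 3, 2, 1).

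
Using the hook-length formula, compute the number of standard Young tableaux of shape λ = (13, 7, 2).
# SYT of shape (13, 7, 2) = 5819814

Hook-length formula: f^λ = n! / Π hook(c), product over all cells c of the Young diagram. For λ = (13, 7, 2), n = 22 boxes. Hook lengths by row (left-to-right, top-to-bottom): [15, 14, 12, 11, 10, 9, 8, 6, 5, 4, 3, 2, 1]; [8, 7, 5, 4, 3, 2, 1]; [2, 1]. Product of hooks = 193133445120000. So f^λ = 22! / 193133445120000 = 1124000727777607680000 / 193133445120000 = 5819814.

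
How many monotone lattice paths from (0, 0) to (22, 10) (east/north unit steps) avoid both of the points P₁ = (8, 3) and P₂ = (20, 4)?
Number of paths = 45088572

Inclusion–exclusion. Total paths: C(32, 22) = 64512240. Through P₁: C(11, 8)·C(21, 14) = 19186200. Through P₂: C(24, 20)·C(8, 2) = 297528. Since P₁ is strictly southwest of P₂, a monotone path through both must visit P₁ then P₂; paths through both = C(11, 8)·C(13, 12)·C(8, 2) = 60060. Avoid both = 64512240 − 19186200 − 297528 + 60060 = 45088572.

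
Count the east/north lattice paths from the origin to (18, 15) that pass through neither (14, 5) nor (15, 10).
Number of paths = 846375140

Inclusion–exclusion. Total paths: C(33, 18) = 1037158320. Through P₁: C(19, 14)·C(14, 4) = 11639628. Through P₂: C(25, 15)·C(8, 3) = 183050560. Since P₁ is strictly southwest of P₂, a monotone path through both must visit P₁ then P₂; paths through both = C(19, 14)·C(6, 1)·C(8, 3) = 3907008. Avoid both = 1037158320 − 11639628 − 183050560 + 3907008 = 846375140.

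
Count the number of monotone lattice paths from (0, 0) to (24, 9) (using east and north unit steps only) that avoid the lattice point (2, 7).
Number of paths = 38557164

Total paths from (0, 0) to (24, 9): C(33, 24) = 38567100. Paths through (2, 7): (paths (0, 0) → (2, 7)) × (paths (2, 7) → (24, 9)) = C(9, 2) · C(24, 22) = 36 · 276 = 9936. Avoidance count = 38567100 − 9936 = 38557164.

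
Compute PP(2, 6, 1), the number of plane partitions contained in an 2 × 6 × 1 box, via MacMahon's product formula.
PP(2, 6, 1) = 28

Evaluate the triple product over i = 1..2, j = 1..6, k = 1..1. The factors are (2/1) · (3/2) · (4/3) · (5/4) · (6/5) · (7/6) · (3/2) · (4/3) · … (12 factors total). The numerators and denominators telescope so the product is an integer; carrying out the multiplication exactly gives PP(2, 6, 1) = 28.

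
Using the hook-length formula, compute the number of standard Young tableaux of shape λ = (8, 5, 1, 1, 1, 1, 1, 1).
# SYT of shape (8, 5, 1, 1, 1, 1, 1, 1) = 4232592

Hook-length formula: f^λ = n! / Π hook(c), product over all cells c of the Young diagram. For λ = (8, 5, 1, 1, 1, 1, 1, 1), n = 19 boxes. Hook lengths by row (left-to-right, top-to-bottom): [15, 8, 7, 6, 5, 3, 2, 1]; [11, 4, 3, 2, 1]; [6]; [5]; [4]; [3]; [2]; [1]. Product of hooks = 28740096000. So f^λ = 19! / 28740096000 = 121645100408832000 / 28740096000 = 4232592.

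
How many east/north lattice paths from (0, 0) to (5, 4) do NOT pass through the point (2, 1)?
Number of paths = 66

Total paths from (0, 0) to (5, 4): C(9, 5) = 126. Paths through (2, 1): (paths (0, 0) → (2, 1)) × (paths (2, 1) → (5, 4)) = C(3, 2) · C(6, 3) = 3 · 20 = 60. Avoidance count = 126 − 60 = 66.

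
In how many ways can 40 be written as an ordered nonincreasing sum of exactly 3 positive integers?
p(40, 3 parts) = 133

Partitions of n into exactly k parts are in bijection with partitions of n − k into at most k parts (subtract 1 from each part). So p(40, exactly 3) = p(37, parts ≤ 3). Computing via the recurrence p(m, j) = p(m, j−1) + p(m−j, j) gives 133.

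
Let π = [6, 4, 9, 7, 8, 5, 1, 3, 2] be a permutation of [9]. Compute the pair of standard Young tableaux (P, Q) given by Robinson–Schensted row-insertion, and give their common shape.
P = [1, 2, 8] / [3, 5] / [4, 7] / [6] / [9];  Q = [1, 3, 5] / [2, 4] / [6, 8] / [7] / [9];  common shape = (3, 2, 2, 1, 1)

Row-insert the values π_1, π_2, … into P one at a time, bumping the leftmost entry strictly greater than the inserted value down to the next row. The recording tableau Q records, in position (i, j), the step at which that cell was added to P.
  Insert 6 (step 1): P = [6];  Q = [1]
  Insert 4 (step 2): P = [4] / [6];  Q = [1] / [2]
  Insert 9 (step 3): P = [4, 9] / [6];  Q = [1, 3] / [2]
  Insert 7 (step 4): P = [4, 7] / [6, 9];  Q = [1, 3] / [2, 4]
  Insert 8 (step 5): P = [4, 7, 8] / [6, 9];  Q = [1, 3, 5] / [2, 4]
  Insert 5 (step 6): P = [4, 5, 8] / [6, 7] / [9];  Q = [1, 3, 5] / [2, 4] / [6]
  Insert 1 (step 7): P = [1, 5, 8] / [4, 7] / [6] / [9];  Q = [1, 3, 5] / [2, 4] / [6] / [7]
  Insert 3 (step 8): P = [1, 3, 8] / [4, 5] / [6, 7] / [9];  Q = [1, 3, 5] / [2, 4] / [6, 8] / [7]
  Insert 2 (step 9): P = [1, 2, 8] / [3, 5] / [4, 7] / [6] / [9];  Q = [1, 3, 5] / [2, 4] / [6, 8] / [7] / [9]
Final shape: (3, 2, 2, 1, 1).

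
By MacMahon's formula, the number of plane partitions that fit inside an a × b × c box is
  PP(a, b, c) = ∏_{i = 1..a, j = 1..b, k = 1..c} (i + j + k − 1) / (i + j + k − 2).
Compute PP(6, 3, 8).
PP(6, 3, 8) = 614083470

Evaluate the triple product over i = 1..6, j = 1..3, k = 1..8. The factors are (2/1) · (3/2) · (4/3) · (5/4) · (6/5) · (7/6) · (8/7) · (9/8) · … (144 factors total). The numerators and denominators telescope so the product is an integer; carrying out the multiplication exactly gives PP(6, 3, 8) = 614083470.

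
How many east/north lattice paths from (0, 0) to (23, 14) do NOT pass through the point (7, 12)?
Number of paths = 6099377436

Total paths from (0, 0) to (23, 14): C(37, 23) = 6107086800. Paths through (7, 12): (paths (0, 0) → (7, 12)) × (paths (7, 12) → (23, 14)) = C(19, 7) · C(18, 16) = 50388 · 153 = 7709364. Avoidance count = 6107086800 − 7709364 = 6099377436.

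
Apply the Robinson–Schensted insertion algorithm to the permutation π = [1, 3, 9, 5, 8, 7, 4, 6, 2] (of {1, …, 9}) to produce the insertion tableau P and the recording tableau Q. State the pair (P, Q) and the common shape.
P = [1, 2, 4, 6] / [3, 7] / [5] / [8] / [9];  Q = [1, 2, 3, 5] / [4, 8] / [6] / [7] / [9];  common shape = (4, 2, 1, 1, 1)

Row-insert the values π_1, π_2, … into P one at a time, bumping the leftmost entry strictly greater than the inserted value down to the next row. The recording tableau Q records, in position (i, j), the step at which that cell was added to P.
  Insert 1 (step 1): P = [1];  Q = [1]
  Insert 3 (step 2): P = [1, 3];  Q = [1, 2]
  Insert 9 (step 3): P = [1, 3, 9];  Q = [1, 2, 3]
  Insert 5 (step 4): P = [1, 3, 5] / [9];  Q = [1, 2, 3] / [4]
  Insert 8 (step 5): P = [1, 3, 5, 8] / [9];  Q = [1, 2, 3, 5] / [4]
  Insert 7 (step 6): P = [1, 3, 5, 7] / [8] / [9];  Q = [1, 2, 3, 5] / [4] / [6]
  Insert 4 (step 7): P = [1, 3, 4, 7] / [5] / [8] / [9];  Q = [1, 2, 3, 5] / [4] / [6] / [7]
  Insert 6 (step 8): P = [1, 3, 4, 6] / [5, 7] / [8] / [9];  Q = [1, 2, 3, 5] / [4, 8] / [6] / [7]
  Insert 2 (step 9): P = [1, 2, 4, 6] / [3, 7] / [5] / [8] / [9];  Q = [1, 2, 3, 5] / [4, 8] / [6] / [7] / [9]
Final shape: (4, 2, 1, 1, 1).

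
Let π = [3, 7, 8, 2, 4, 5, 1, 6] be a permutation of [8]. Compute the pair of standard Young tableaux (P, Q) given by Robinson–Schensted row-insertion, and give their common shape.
P = [1, 4, 5, 6] / [2, 7, 8] / [3];  Q = [1, 2, 3, 8] / [4, 5, 6] / [7];  common shape = (4, 3, 1)

Row-insert the values π_1, π_2, … into P one at a time, bumping the leftmost entry strictly greater than the inserted value down to the next row. The recording tableau Q records, in position (i, j), the step at which that cell was added to P.
  Insert 3 (step 1): P = [3];  Q = [1]
  Insert 7 (step 2): P = [3, 7];  Q = [1, 2]
  Insert 8 (step 3): P = [3, 7, 8];  Q = [1, 2, 3]
  Insert 2 (step 4): P = [2, 7, 8] / [3];  Q = [1, 2, 3] / [4]
  Insert 4 (step 5): P = [2, 4, 8] / [3, 7];  Q = [1, 2, 3] / [4, 5]
  Insert 5 (step 6): P = [2, 4, 5] / [3, 7, 8];  Q = [1, 2, 3] / [4, 5, 6]
  Insert 1 (step 7): P = [1, 4, 5] / [2, 7, 8] / [3];  Q = [1, 2, 3] / [4, 5, 6] / [7]
  Insert 6 (step 8): P = [1, 4, 5, 6] / [2, 7, 8] / [3];  Q = [1, 2, 3, 8] / [4, 5, 6] / [7]
Final shape: (4, 3, 1).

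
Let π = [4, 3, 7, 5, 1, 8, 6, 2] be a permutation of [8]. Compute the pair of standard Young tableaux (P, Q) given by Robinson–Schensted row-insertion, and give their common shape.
P = [1, 2, 6] / [3, 5, 8] / [4, 7];  Q = [1, 3, 6] / [2, 4, 7] / [5, 8];  common shape = (3, 3, 2)

Row-insert the values π_1, π_2, … into P one at a time, bumping the leftmost entry strictly greater than the inserted value down to the next row. The recording tableau Q records, in position (i, j), the step at which that cell was added to P.
  Insert 4 (step 1): P = [4];  Q = [1]
  Insert 3 (step 2): P = [3] / [4];  Q = [1] / [2]
  Insert 7 (step 3): P = [3, 7] / [4];  Q = [1, 3] / [2]
  Insert 5 (step 4): P = [3, 5] / [4, 7];  Q = [1, 3] / [2, 4]
  Insert 1 (step 5): P = [1, 5] / [3, 7] / [4];  Q = [1, 3] / [2, 4] / [5]
  Insert 8 (step 6): P = [1, 5, 8] / [3, 7] / [4];  Q = [1, 3, 6] / [2, 4] / [5]
  Insert 6 (step 7): P = [1, 5, 6] / [3, 7, 8] / [4];  Q = [1, 3, 6] / [2, 4, 7] / [5]
  Insert 2 (step 8): P = [1, 2, 6] / [3, 5, 8] / [4, 7];  Q = [1, 3, 6] / [2, 4, 7] / [5, 8]
Final shape: (3, 3, 2).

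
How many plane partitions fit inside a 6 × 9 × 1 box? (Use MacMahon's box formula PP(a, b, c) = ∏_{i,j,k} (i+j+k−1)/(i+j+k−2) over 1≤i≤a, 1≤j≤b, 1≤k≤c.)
PP(6, 9, 1) = 5005

Evaluate the triple product over i = 1..6, j = 1..9, k = 1..1. The factors are (2/1) · (3/2) · (4/3) · (5/4) · (6/5) · (7/6) · (8/7) · (9/8) · … (54 factors total). The numerators and denominators telescope so the product is an integer; carrying out the multiplication exactly gives PP(6, 9, 1) = 5005.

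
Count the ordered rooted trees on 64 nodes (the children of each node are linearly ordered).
C_63 = 94295850558771979787935384946380125

These ordered rooted trees are counted by the Catalan number C_n = (1/(n + 1)) · C(2n, n). For n = 63: C_63 = (1/64) · C(126, 63) = 6034934435761406706427864636568328000/64 = 94295850558771979787935384946380125.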